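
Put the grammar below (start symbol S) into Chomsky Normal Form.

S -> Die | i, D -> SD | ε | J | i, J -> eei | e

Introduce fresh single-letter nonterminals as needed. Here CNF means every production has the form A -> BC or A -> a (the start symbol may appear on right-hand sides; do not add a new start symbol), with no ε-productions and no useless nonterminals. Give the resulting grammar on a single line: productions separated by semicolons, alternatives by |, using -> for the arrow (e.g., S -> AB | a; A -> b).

Nullable: {D}; after ε-elimination: S -> i | ie | Die; D -> J | S | i | SD; J -> e | eei.
After unit-elimination: S -> i | ie | Die; D -> e | i | SD | ie | Die | eei; J -> e | eei.
TERM: introduce B -> e, A -> i and substitute in every rule of length ≥2.
BIN: D -> BBA becomes D -> BC, C -> BA; D -> DAB becomes D -> DE, E -> AB; J -> BBA becomes J -> BF, F -> BA; S -> DAB becomes S -> DG, G -> AB.
Drop unreachable/unproductive: J.

S -> i | AB | DG; A -> i; B -> e; C -> BA; D -> e | i | AB | BC | DE | SD; E -> AB; G -> AB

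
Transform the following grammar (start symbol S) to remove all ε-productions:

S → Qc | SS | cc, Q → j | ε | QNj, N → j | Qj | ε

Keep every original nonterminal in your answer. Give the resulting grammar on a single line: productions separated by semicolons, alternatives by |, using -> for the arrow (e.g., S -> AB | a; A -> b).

Nullable set: {N, Q}.
S -> Qc: Q nullable, giving Qc | c.
Drop N -> ε.
N -> Qj: Q nullable, giving Qj | j.
Drop Q -> ε.
Q -> QNj: Q, N nullable, giving Nj | QNj | Qj | j.
Unchanged (no nullable symbols): S -> SS; S -> cc; N -> j; Q -> j.

S -> c | Qc | SS | cc; N -> j | Qj; Q -> j | Nj | Qj | QNj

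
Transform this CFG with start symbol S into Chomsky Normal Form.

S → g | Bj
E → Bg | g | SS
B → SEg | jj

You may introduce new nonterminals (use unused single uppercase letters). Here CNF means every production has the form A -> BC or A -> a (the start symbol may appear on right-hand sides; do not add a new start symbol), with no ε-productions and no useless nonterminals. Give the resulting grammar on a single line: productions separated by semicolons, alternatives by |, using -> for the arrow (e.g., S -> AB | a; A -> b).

No ε-productions.
No unit productions to eliminate.
TERM: introduce A -> g, C -> j and substitute in every rule of length ≥2.
BIN: B -> SEA becomes B -> SD, D -> EA.

S -> g | BC; A -> g; B -> CC | SD; C -> j; D -> EA; E -> g | BA | SS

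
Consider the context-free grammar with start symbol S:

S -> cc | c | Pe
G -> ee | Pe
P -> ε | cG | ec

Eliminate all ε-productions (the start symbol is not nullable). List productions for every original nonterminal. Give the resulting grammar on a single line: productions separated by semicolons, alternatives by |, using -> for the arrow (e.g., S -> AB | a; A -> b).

S -> c | e | Pe | cc; G -> e | Pe | ee; P -> cG | ec

Nullable set: {P}.
S -> Pe: P nullable, giving Pe | e.
G -> Pe: P nullable, giving Pe | e.
Drop P -> ε.
Unchanged (no nullable symbols): S -> c; S -> cc; G -> ee; P -> cG; P -> ec.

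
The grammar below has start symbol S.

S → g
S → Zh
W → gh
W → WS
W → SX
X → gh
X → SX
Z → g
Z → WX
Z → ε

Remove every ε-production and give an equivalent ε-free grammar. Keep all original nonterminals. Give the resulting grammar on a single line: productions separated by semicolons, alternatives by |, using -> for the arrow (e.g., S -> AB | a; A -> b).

S -> g | h | Zh; W -> SX | WS | gh; X -> SX | gh; Z -> g | WX

Nullable set: {Z}.
S -> Zh: Z nullable, giving Zh | h.
Drop Z -> ε.
Unchanged (no nullable symbols): S -> g; W -> SX; W -> WS; W -> gh; X -> SX; X -> gh; Z -> WX; Z -> g.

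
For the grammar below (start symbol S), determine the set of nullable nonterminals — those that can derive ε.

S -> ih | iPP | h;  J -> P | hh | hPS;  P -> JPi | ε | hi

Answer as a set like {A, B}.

Directly nullable (have an ε-rule): {P}.
J is nullable via J -> P (every symbol on the right is already known nullable).
Not nullable: S — each has a terminal in every rule's right-hand side or depends on a non-nullable symbol.

{J, P}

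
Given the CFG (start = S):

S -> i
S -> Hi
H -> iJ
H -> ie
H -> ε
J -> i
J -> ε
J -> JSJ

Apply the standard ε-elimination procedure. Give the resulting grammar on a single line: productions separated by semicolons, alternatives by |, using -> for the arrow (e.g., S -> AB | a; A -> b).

Nullable set: {H, J}.
S -> Hi: H nullable, giving Hi | i.
Drop H -> ε.
H -> iJ: J nullable, giving i | iJ.
Drop J -> ε.
J -> JSJ: J, J nullable, giving JS | JSJ | S | SJ.
Unchanged (no nullable symbols): S -> i; H -> ie; J -> i.

S -> i | Hi; H -> i | iJ | ie; J -> S | i | JS | SJ | JSJ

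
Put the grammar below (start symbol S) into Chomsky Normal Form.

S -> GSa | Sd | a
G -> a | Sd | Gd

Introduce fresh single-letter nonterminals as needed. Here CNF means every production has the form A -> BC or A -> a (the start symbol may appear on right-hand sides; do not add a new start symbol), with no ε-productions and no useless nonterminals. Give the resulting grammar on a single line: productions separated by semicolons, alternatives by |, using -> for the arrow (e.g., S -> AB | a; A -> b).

No ε-productions.
No unit productions to eliminate.
TERM: introduce B -> a, A -> d and substitute in every rule of length ≥2.
BIN: S -> GSB becomes S -> GC, C -> SB.

S -> a | GC | SA; A -> d; B -> a; C -> SB; G -> a | GA | SA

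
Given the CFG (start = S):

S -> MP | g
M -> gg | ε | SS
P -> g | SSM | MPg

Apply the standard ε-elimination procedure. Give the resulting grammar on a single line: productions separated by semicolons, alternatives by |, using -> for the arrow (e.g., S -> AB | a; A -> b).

Nullable set: {M}.
S -> MP: M nullable, giving MP | P.
Drop M -> ε.
P -> MPg: M nullable, giving MPg | Pg.
P -> SSM: M nullable, giving SS | SSM.
Unchanged (no nullable symbols): S -> g; M -> SS; M -> gg; P -> g.

S -> P | g | MP; M -> SS | gg; P -> g | Pg | SS | MPg | SSM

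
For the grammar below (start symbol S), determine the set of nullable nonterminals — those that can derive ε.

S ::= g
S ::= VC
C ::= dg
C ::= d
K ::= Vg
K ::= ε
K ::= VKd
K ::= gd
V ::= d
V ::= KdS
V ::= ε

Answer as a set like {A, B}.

{K, V}

Directly nullable (have an ε-rule): {K, V}.
Not nullable: C, S — each has a terminal in every rule's right-hand side or depends on a non-nullable symbol.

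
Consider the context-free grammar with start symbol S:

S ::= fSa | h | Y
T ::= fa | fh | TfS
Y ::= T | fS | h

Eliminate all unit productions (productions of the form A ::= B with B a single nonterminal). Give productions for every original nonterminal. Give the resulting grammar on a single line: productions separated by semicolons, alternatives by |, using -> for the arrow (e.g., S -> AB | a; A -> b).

Unit productions: S->Y, Y->T.
Unit pairs (A ⇒* B via units): (S,T), (S,Y), (Y,T).
S: inherits non-unit rules of {S, T, Y} → TfS | fS | fSa | fa | fh | h.
T: inherits non-unit rules of {T} → TfS | fa | fh.
Y: inherits non-unit rules of {T, Y} → TfS | fS | fa | fh | h.

S -> h | fS | fa | fh | TfS | fSa; T -> fa | fh | TfS; Y -> h | fS | fa | fh | TfS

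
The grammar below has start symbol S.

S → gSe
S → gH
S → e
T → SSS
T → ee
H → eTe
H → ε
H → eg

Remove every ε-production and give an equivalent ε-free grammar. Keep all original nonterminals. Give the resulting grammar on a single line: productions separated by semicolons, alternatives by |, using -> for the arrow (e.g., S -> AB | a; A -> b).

Nullable set: {H}.
S -> gH: H nullable, giving g | gH.
Drop H -> ε.
Unchanged (no nullable symbols): S -> e; S -> gSe; H -> eTe; H -> eg; T -> SSS; T -> ee.

S -> e | g | gH | gSe; H -> eg | eTe; T -> ee | SSS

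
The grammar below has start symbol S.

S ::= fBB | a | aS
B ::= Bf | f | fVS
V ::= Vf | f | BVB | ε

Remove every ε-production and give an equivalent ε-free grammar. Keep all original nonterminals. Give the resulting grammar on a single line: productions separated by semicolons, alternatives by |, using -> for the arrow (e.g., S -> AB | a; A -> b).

Nullable set: {V}.
B -> fVS: V nullable, giving fS | fVS.
Drop V -> ε.
V -> BVB: V nullable, giving BB | BVB.
V -> Vf: V nullable, giving Vf | f.
Unchanged (no nullable symbols): S -> a; S -> aS; S -> fBB; B -> Bf; B -> f; V -> f.

S -> a | aS | fBB; B -> f | Bf | fS | fVS; V -> f | BB | Vf | BVB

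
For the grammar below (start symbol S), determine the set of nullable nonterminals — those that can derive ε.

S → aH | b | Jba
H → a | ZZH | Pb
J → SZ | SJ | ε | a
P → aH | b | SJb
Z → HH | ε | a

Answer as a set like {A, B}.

Directly nullable (have an ε-rule): {J, Z}.
Not nullable: H, P, S — each has a terminal in every rule's right-hand side or depends on a non-nullable symbol.

{J, Z}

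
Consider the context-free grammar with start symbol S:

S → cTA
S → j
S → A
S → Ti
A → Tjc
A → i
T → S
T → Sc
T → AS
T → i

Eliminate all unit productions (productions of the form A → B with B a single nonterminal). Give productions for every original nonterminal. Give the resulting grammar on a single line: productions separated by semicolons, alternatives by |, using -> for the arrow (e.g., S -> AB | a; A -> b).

Unit productions: S->A, T->S.
Unit pairs (A ⇒* B via units): (S,A), (T,A), (T,S).
S: inherits non-unit rules of {A, S} → Ti | Tjc | cTA | i | j.
A: inherits non-unit rules of {A} → Tjc | i.
T: inherits non-unit rules of {A, S, T} → AS | Sc | Ti | Tjc | cTA | i | j.

S -> i | j | Ti | Tjc | cTA; A -> i | Tjc; T -> i | j | AS | Sc | Ti | Tjc | cTA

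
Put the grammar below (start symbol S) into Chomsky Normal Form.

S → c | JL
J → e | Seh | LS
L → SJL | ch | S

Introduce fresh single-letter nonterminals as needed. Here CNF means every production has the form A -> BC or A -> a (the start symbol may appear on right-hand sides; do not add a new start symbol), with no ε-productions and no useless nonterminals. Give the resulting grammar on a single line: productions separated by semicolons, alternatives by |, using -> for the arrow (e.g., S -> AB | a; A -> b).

No ε-productions.
After unit-elimination: S -> c | JL; J -> e | LS | Seh; L -> c | JL | ch | SJL.
TERM: introduce C -> c, A -> e, B -> h and substitute in every rule of length ≥2.
BIN: J -> SAB becomes J -> SD, D -> AB; L -> SJL becomes L -> SE, E -> JL.

S -> c | JL; A -> e; B -> h; C -> c; D -> AB; E -> JL; J -> e | LS | SD; L -> c | CB | JL | SE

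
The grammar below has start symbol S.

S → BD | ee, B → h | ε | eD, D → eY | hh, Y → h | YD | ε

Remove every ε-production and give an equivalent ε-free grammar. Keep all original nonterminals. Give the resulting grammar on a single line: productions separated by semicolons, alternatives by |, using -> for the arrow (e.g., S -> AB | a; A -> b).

S -> D | BD | ee; B -> h | eD; D -> e | eY | hh; Y -> D | h | YD

Nullable set: {B, Y}.
S -> BD: B nullable, giving BD | D.
Drop B -> ε.
D -> eY: Y nullable, giving e | eY.
Drop Y -> ε.
Y -> YD: Y nullable, giving D | YD.
Unchanged (no nullable symbols): S -> ee; B -> eD; B -> h; D -> hh; Y -> h.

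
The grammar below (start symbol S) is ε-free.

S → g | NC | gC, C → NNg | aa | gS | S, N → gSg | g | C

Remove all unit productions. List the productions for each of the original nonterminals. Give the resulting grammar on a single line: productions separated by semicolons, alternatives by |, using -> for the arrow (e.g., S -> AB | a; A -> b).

Unit productions: C->S, N->C.
Unit pairs (A ⇒* B via units): (C,S), (N,C), (N,S).
S: inherits non-unit rules of {S} → NC | g | gC.
C: inherits non-unit rules of {C, S} → NC | NNg | aa | g | gC | gS.
N: inherits non-unit rules of {C, N, S} → NC | NNg | aa | g | gC | gS | gSg.

S -> g | NC | gC; C -> g | NC | aa | gC | gS | NNg; N -> g | NC | aa | gC | gS | NNg | gSg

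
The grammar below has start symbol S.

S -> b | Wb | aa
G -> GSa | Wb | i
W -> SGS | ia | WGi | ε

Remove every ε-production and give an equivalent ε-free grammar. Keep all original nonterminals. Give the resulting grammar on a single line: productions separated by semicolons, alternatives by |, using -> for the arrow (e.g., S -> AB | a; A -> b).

Nullable set: {W}.
S -> Wb: W nullable, giving Wb | b.
G -> Wb: W nullable, giving Wb | b.
Drop W -> ε.
W -> WGi: W nullable, giving Gi | WGi.
Unchanged (no nullable symbols): S -> aa; S -> b; G -> GSa; G -> i; W -> SGS; W -> ia.

S -> b | Wb | aa; G -> b | i | Wb | GSa; W -> Gi | ia | SGS | WGi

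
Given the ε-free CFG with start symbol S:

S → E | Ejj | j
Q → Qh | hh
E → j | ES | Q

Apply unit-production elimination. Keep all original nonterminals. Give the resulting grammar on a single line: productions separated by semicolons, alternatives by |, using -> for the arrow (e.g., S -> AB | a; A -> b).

S -> j | ES | Qh | hh | Ejj; E -> j | ES | Qh | hh; Q -> Qh | hh

Unit productions: E->Q, S->E.
Unit pairs (A ⇒* B via units): (E,Q), (S,E), (S,Q).
S: inherits non-unit rules of {E, Q, S} → ES | Ejj | Qh | hh | j.
E: inherits non-unit rules of {E, Q} → ES | Qh | hh | j.
Q: inherits non-unit rules of {Q} → Qh | hh.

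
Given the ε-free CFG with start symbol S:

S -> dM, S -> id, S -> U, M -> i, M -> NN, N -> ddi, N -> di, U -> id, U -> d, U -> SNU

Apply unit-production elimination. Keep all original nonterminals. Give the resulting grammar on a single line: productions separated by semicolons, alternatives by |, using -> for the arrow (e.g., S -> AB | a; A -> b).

Unit productions: S->U.
Unit pairs (A ⇒* B via units): (S,U).
S: inherits non-unit rules of {S, U} → SNU | d | dM | id.
M: inherits non-unit rules of {M} → NN | i.
N: inherits non-unit rules of {N} → ddi | di.
U: inherits non-unit rules of {U} → SNU | d | id.

S -> d | dM | id | SNU; M -> i | NN; N -> di | ddi; U -> d | id | SNU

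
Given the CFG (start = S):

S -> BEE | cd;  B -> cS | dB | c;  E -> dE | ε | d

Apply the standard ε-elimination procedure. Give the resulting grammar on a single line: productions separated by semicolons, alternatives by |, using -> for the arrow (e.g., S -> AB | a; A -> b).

S -> B | BE | cd | BEE; B -> c | cS | dB; E -> d | dE

Nullable set: {E}.
S -> BEE: E, E nullable, giving B | BE | BEE.
Drop E -> ε.
E -> dE: E nullable, giving d | dE.
Unchanged (no nullable symbols): S -> cd; B -> c; B -> cS; B -> dB; E -> d.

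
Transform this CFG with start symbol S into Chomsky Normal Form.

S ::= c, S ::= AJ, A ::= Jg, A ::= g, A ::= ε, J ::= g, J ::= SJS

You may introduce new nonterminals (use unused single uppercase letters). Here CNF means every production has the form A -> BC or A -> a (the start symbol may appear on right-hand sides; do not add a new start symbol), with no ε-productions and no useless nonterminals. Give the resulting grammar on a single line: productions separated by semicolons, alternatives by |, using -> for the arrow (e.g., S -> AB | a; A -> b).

Nullable: {A}; after ε-elimination: S -> J | c | AJ; A -> g | Jg; J -> g | SJS.
After unit-elimination: S -> c | g | AJ | SJS; A -> g | Jg; J -> g | SJS.
TERM: introduce B -> g and substitute in every rule of length ≥2.
BIN: J -> SJS becomes J -> SC, C -> JS; S -> SJS becomes S -> SD, D -> JS.

S -> c | g | AJ | SD; A -> g | JB; B -> g; C -> JS; D -> JS; J -> g | SC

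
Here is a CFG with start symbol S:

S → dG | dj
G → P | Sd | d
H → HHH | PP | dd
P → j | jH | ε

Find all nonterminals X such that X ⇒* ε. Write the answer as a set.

Directly nullable (have an ε-rule): {P}.
G is nullable via G -> P (every symbol on the right is already known nullable).
H is nullable via H -> PP (every symbol on the right is already known nullable).
Not nullable: S — each has a terminal in every rule's right-hand side or depends on a non-nullable symbol.

{G, H, P}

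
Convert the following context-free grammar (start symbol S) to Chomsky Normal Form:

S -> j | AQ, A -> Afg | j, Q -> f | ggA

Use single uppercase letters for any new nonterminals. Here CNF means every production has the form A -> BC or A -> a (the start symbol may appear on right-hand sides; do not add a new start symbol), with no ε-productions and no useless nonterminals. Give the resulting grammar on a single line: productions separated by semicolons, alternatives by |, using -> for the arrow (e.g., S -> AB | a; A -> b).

S -> j | AQ; A -> j | AD; B -> f; C -> g; D -> BC; E -> CA; Q -> f | CE

No ε-productions.
No unit productions to eliminate.
TERM: introduce B -> f, C -> g and substitute in every rule of length ≥2.
BIN: A -> ABC becomes A -> AD, D -> BC; Q -> CCA becomes Q -> CE, E -> CA.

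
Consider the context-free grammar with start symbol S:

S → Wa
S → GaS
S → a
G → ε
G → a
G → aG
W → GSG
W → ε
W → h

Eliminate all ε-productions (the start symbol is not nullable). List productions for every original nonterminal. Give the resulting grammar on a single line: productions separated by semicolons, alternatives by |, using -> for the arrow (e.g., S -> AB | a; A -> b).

S -> a | Wa | aS | GaS; G -> a | aG; W -> S | h | GS | SG | GSG

Nullable set: {G, W}.
S -> GaS: G nullable, giving GaS | aS.
S -> Wa: W nullable, giving Wa | a.
Drop G -> ε.
G -> aG: G nullable, giving a | aG.
Drop W -> ε.
W -> GSG: G, G nullable, giving GS | GSG | S | SG.
Unchanged (no nullable symbols): S -> a; G -> a; W -> h.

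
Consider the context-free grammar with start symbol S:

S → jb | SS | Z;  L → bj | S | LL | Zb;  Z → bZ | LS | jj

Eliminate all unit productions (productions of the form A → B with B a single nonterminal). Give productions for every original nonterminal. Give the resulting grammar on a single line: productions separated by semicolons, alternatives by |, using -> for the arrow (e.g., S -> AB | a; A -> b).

Unit productions: L->S, S->Z.
Unit pairs (A ⇒* B via units): (L,S), (L,Z), (S,Z).
S: inherits non-unit rules of {S, Z} → LS | SS | bZ | jb | jj.
L: inherits non-unit rules of {L, S, Z} → LL | LS | SS | Zb | bZ | bj | jb | jj.
Z: inherits non-unit rules of {Z} → LS | bZ | jj.

S -> LS | SS | bZ | jb | jj; L -> LL | LS | SS | Zb | bZ | bj | jb | jj; Z -> LS | bZ | jj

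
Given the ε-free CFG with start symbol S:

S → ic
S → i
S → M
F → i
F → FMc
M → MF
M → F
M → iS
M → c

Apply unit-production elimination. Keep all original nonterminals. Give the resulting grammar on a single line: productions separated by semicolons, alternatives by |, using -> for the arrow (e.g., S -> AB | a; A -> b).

S -> c | i | MF | iS | ic | FMc; F -> i | FMc; M -> c | i | MF | iS | FMc

Unit productions: M->F, S->M.
Unit pairs (A ⇒* B via units): (M,F), (S,F), (S,M).
S: inherits non-unit rules of {F, M, S} → FMc | MF | c | i | iS | ic.
F: inherits non-unit rules of {F} → FMc | i.
M: inherits non-unit rules of {F, M} → FMc | MF | c | i | iS.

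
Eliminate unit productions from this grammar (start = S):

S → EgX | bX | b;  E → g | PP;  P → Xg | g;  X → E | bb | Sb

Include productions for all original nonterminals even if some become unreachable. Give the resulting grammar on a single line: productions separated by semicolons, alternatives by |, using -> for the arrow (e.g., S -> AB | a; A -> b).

Unit productions: X->E.
Unit pairs (A ⇒* B via units): (X,E).
S: inherits non-unit rules of {S} → EgX | b | bX.
E: inherits non-unit rules of {E} → PP | g.
P: inherits non-unit rules of {P} → Xg | g.
X: inherits non-unit rules of {E, X} → PP | Sb | bb | g.

S -> b | bX | EgX; E -> g | PP; P -> g | Xg; X -> g | PP | Sb | bb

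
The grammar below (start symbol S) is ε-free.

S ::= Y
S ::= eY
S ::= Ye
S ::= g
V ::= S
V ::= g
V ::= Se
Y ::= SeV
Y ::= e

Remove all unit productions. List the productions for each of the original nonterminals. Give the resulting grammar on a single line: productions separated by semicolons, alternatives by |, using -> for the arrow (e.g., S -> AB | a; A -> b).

S -> e | g | Ye | eY | SeV; V -> e | g | Se | Ye | eY | SeV; Y -> e | SeV

Unit productions: S->Y, V->S.
Unit pairs (A ⇒* B via units): (S,Y), (V,S), (V,Y).
S: inherits non-unit rules of {S, Y} → SeV | Ye | e | eY | g.
V: inherits non-unit rules of {S, V, Y} → Se | SeV | Ye | e | eY | g.
Y: inherits non-unit rules of {Y} → SeV | e.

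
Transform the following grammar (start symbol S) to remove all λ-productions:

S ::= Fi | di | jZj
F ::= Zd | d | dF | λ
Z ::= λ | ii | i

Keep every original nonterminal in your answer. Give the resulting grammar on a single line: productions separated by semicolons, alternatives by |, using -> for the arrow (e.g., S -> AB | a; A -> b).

Nullable set: {F, Z}.
S -> Fi: F nullable, giving Fi | i.
S -> jZj: Z nullable, giving jZj | jj.
Drop F -> λ.
F -> Zd: Z nullable, giving Zd | d.
F -> dF: F nullable, giving d | dF.
Drop Z -> λ.
Unchanged (no nullable symbols): S -> di; F -> d; Z -> i; Z -> ii.

S -> i | Fi | di | jj | jZj; F -> d | Zd | dF; Z -> i | ii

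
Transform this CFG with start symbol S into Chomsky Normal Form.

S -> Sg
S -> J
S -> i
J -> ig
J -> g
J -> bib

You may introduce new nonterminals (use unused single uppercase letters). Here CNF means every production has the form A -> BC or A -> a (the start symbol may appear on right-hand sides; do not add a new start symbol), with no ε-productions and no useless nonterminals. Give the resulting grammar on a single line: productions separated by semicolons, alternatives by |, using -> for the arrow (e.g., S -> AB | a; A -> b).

No ε-productions.
After unit-elimination: S -> g | i | Sg | ig | bib; J -> g | ig | bib.
TERM: introduce A -> b, C -> g, B -> i and substitute in every rule of length ≥2.
BIN: J -> ABA becomes J -> AD, D -> BA; S -> ABA becomes S -> AE, E -> BA.
Drop unreachable/unproductive: J.

S -> g | i | AE | BC | SC; A -> b; B -> i; C -> g; E -> BA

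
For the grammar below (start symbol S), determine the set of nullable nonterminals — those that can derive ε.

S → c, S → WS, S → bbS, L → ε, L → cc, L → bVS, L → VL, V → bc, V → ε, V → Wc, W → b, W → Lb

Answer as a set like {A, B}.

{L, V}

Directly nullable (have an ε-rule): {L, V}.
Not nullable: S, W — each has a terminal in every rule's right-hand side or depends on a non-nullable symbol.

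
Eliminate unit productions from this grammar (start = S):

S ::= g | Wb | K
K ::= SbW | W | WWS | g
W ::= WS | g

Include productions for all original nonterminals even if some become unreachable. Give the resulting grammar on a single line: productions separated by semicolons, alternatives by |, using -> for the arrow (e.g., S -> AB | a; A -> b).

S -> g | WS | Wb | SbW | WWS; K -> g | WS | SbW | WWS; W -> g | WS

Unit productions: K->W, S->K.
Unit pairs (A ⇒* B via units): (K,W), (S,K), (S,W).
S: inherits non-unit rules of {K, S, W} → SbW | WS | WWS | Wb | g.
K: inherits non-unit rules of {K, W} → SbW | WS | WWS | g.
W: inherits non-unit rules of {W} → WS | g.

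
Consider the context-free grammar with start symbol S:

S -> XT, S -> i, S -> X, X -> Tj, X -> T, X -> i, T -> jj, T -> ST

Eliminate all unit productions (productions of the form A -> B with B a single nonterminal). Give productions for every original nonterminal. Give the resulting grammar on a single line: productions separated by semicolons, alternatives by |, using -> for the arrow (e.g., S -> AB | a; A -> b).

Unit productions: S->X, X->T.
Unit pairs (A ⇒* B via units): (S,T), (S,X), (X,T).
S: inherits non-unit rules of {S, T, X} → ST | Tj | XT | i | jj.
T: inherits non-unit rules of {T} → ST | jj.
X: inherits non-unit rules of {T, X} → ST | Tj | i | jj.

S -> i | ST | Tj | XT | jj; T -> ST | jj; X -> i | ST | Tj | jj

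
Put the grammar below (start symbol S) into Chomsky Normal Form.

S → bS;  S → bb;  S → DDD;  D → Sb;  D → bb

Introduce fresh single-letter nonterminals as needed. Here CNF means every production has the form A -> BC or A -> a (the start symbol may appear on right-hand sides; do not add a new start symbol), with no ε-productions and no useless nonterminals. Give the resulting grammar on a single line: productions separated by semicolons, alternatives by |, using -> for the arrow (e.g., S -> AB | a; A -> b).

No ε-productions.
No unit productions to eliminate.
TERM: introduce A -> b and substitute in every rule of length ≥2.
BIN: S -> DDD becomes S -> DB, B -> DD.

S -> AA | AS | DB; A -> b; B -> DD; D -> AA | SA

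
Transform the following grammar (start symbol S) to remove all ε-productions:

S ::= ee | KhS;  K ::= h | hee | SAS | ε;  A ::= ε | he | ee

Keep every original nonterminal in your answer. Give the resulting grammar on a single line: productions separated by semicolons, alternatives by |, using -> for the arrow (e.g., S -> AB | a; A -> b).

Nullable set: {A, K}.
S -> KhS: K nullable, giving KhS | hS.
Drop A -> ε.
Drop K -> ε.
K -> SAS: A nullable, giving SAS | SS.
Unchanged (no nullable symbols): S -> ee; A -> ee; A -> he; K -> h; K -> hee.

S -> ee | hS | KhS; A -> ee | he; K -> h | SS | SAS | hee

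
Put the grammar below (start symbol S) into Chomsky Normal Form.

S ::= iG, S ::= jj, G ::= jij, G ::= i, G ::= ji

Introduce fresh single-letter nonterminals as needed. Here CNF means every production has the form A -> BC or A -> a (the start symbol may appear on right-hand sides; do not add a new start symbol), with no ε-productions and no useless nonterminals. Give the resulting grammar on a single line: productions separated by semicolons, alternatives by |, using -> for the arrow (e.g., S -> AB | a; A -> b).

No ε-productions.
No unit productions to eliminate.
TERM: introduce B -> i, A -> j and substitute in every rule of length ≥2.
BIN: G -> ABA becomes G -> AC, C -> BA.

S -> AA | BG; A -> j; B -> i; C -> BA; G -> i | AB | AC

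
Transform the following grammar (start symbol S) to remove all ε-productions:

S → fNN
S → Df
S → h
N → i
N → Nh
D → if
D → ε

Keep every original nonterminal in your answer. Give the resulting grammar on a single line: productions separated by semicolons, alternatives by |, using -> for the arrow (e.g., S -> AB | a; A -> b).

Nullable set: {D}.
S -> Df: D nullable, giving Df | f.
Drop D -> ε.
Unchanged (no nullable symbols): S -> fNN; S -> h; D -> if; N -> Nh; N -> i.

S -> f | h | Df | fNN; D -> if; N -> i | Nh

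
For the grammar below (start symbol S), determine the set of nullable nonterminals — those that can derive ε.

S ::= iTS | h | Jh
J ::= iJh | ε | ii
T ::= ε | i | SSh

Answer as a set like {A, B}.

Directly nullable (have an ε-rule): {J, T}.
Not nullable: S — each has a terminal in every rule's right-hand side or depends on a non-nullable symbol.

{J, T}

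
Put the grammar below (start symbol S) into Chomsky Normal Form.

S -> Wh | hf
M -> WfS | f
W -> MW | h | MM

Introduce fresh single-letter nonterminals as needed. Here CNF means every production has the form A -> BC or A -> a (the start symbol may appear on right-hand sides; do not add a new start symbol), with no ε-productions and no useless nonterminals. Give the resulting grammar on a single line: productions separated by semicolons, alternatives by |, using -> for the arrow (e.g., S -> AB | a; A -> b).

S -> BA | WB; A -> f; B -> h; C -> AS; M -> f | WC; W -> h | MM | MW

No ε-productions.
No unit productions to eliminate.
TERM: introduce A -> f, B -> h and substitute in every rule of length ≥2.
BIN: M -> WAS becomes M -> WC, C -> AS.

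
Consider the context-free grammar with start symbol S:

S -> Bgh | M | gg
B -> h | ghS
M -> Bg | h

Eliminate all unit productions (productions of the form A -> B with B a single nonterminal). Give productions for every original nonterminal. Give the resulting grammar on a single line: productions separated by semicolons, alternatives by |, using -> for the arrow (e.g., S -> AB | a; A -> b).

Unit productions: S->M.
Unit pairs (A ⇒* B via units): (S,M).
S: inherits non-unit rules of {M, S} → Bg | Bgh | gg | h.
B: inherits non-unit rules of {B} → ghS | h.
M: inherits non-unit rules of {M} → Bg | h.

S -> h | Bg | gg | Bgh; B -> h | ghS; M -> h | Bg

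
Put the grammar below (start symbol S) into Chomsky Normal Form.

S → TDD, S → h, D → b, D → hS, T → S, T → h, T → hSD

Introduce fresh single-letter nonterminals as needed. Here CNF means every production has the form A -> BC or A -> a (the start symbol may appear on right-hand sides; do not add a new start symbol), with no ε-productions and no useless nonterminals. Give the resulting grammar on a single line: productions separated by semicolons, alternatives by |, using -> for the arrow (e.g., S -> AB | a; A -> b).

S -> h | TB; A -> h; B -> DD; C -> SD; D -> b | AS; E -> DD; T -> h | AC | TE

No ε-productions.
After unit-elimination: S -> h | TDD; D -> b | hS; T -> h | TDD | hSD.
TERM: introduce A -> h and substitute in every rule of length ≥2.
BIN: S -> TDD becomes S -> TB, B -> DD; T -> ASD becomes T -> AC, C -> SD; T -> TDD becomes T -> TE, E -> DD.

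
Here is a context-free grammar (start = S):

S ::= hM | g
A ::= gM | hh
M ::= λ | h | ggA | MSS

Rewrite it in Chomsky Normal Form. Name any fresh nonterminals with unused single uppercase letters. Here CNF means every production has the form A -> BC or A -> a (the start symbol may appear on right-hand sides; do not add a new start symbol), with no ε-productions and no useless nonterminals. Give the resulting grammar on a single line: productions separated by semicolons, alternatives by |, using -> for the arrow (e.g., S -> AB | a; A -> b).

Nullable: {M}; after ε-elimination: S -> g | h | hM; A -> g | gM | hh; M -> h | SS | MSS | ggA.
No unit productions to eliminate.
TERM: introduce B -> g, C -> h and substitute in every rule of length ≥2.
BIN: M -> BBA becomes M -> BD, D -> BA; M -> MSS becomes M -> ME, E -> SS.

S -> g | h | CM; A -> g | BM | CC; B -> g; C -> h; D -> BA; E -> SS; M -> h | BD | ME | SS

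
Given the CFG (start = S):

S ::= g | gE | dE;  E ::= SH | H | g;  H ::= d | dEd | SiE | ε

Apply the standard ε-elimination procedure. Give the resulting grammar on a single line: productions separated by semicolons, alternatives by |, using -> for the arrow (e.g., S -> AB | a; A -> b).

Nullable set: {E, H}.
S -> dE: E nullable, giving d | dE.
S -> gE: E nullable, giving g | gE.
E -> H: H nullable, giving H.
E -> SH: H nullable, giving S | SH.
Drop H -> ε.
H -> SiE: E nullable, giving Si | SiE.
H -> dEd: E nullable, giving dEd | dd.
Unchanged (no nullable symbols): S -> g; E -> g; H -> d.

S -> d | g | dE | gE; E -> H | S | g | SH; H -> d | Si | dd | SiE | dEd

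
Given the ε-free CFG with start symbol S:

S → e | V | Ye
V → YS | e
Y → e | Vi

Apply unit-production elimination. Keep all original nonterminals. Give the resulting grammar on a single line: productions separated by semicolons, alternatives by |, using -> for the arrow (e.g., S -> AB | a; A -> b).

S -> e | YS | Ye; V -> e | YS; Y -> e | Vi

Unit productions: S->V.
Unit pairs (A ⇒* B via units): (S,V).
S: inherits non-unit rules of {S, V} → YS | Ye | e.
V: inherits non-unit rules of {V} → YS | e.
Y: inherits non-unit rules of {Y} → Vi | e.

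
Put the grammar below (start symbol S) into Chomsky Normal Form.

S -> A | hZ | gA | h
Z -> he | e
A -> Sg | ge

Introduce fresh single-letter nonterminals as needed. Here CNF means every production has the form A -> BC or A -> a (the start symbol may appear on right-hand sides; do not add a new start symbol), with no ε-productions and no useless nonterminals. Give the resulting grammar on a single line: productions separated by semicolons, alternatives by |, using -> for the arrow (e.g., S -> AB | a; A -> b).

No ε-productions.
After unit-elimination: S -> h | Sg | gA | ge | hZ; A -> Sg | ge; Z -> e | he.
TERM: introduce C -> e, B -> g, D -> h and substitute in every rule of length ≥2.

S -> h | BA | BC | DZ | SB; A -> BC | SB; B -> g; C -> e; D -> h; Z -> e | DC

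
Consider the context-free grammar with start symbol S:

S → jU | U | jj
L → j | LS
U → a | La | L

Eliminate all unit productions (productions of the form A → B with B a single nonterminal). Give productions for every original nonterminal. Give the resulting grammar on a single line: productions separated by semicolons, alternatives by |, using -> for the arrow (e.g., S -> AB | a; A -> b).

S -> a | j | LS | La | jU | jj; L -> j | LS; U -> a | j | LS | La

Unit productions: S->U, U->L.
Unit pairs (A ⇒* B via units): (S,L), (S,U), (U,L).
S: inherits non-unit rules of {L, S, U} → LS | La | a | j | jU | jj.
L: inherits non-unit rules of {L} → LS | j.
U: inherits non-unit rules of {L, U} → LS | La | a | j.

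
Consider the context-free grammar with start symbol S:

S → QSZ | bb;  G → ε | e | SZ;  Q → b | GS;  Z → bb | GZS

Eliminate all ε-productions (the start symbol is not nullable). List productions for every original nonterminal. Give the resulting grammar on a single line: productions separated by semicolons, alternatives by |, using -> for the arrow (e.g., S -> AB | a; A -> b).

S -> bb | QSZ; G -> e | SZ; Q -> S | b | GS; Z -> ZS | bb | GZS

Nullable set: {G}.
Drop G -> ε.
Q -> GS: G nullable, giving GS | S.
Z -> GZS: G nullable, giving GZS | ZS.
Unchanged (no nullable symbols): S -> QSZ; S -> bb; G -> SZ; G -> e; Q -> b; Z -> bb.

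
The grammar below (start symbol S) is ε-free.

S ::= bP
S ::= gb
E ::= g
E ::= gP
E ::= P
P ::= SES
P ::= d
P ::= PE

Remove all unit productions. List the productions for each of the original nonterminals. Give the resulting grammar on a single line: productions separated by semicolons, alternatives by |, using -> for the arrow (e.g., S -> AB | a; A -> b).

S -> bP | gb; E -> d | g | PE | gP | SES; P -> d | PE | SES

Unit productions: E->P.
Unit pairs (A ⇒* B via units): (E,P).
S: inherits non-unit rules of {S} → bP | gb.
E: inherits non-unit rules of {E, P} → PE | SES | d | g | gP.
P: inherits non-unit rules of {P} → PE | SES | d.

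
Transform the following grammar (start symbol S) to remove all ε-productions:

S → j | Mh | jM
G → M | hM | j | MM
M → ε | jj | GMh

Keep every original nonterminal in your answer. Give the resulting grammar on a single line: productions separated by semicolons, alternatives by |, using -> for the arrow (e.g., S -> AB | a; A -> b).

Nullable set: {G, M}.
S -> Mh: M nullable, giving Mh | h.
S -> jM: M nullable, giving j | jM.
G -> M: M nullable, giving M.
G -> MM: M, M nullable, giving M | MM.
G -> hM: M nullable, giving h | hM.
Drop M -> ε.
M -> GMh: G, M nullable, giving GMh | Gh | Mh | h.
Unchanged (no nullable symbols): S -> j; G -> j; M -> jj.

S -> h | j | Mh | jM; G -> M | h | j | MM | hM; M -> h | Gh | Mh | jj | GMh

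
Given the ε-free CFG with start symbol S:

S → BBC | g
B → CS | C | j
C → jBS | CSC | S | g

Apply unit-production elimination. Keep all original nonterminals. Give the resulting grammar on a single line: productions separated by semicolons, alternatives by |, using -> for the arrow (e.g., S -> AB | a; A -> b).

S -> g | BBC; B -> g | j | CS | BBC | CSC | jBS; C -> g | BBC | CSC | jBS

Unit productions: B->C, C->S.
Unit pairs (A ⇒* B via units): (B,C), (B,S), (C,S).
S: inherits non-unit rules of {S} → BBC | g.
B: inherits non-unit rules of {B, C, S} → BBC | CS | CSC | g | j | jBS.
C: inherits non-unit rules of {C, S} → BBC | CSC | g | jBS.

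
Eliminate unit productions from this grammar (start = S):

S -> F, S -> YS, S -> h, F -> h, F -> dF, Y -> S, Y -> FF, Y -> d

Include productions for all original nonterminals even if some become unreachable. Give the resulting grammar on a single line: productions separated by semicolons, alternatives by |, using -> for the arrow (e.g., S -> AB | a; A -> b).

S -> h | YS | dF; F -> h | dF; Y -> d | h | FF | YS | dF

Unit productions: S->F, Y->S.
Unit pairs (A ⇒* B via units): (S,F), (Y,F), (Y,S).
S: inherits non-unit rules of {F, S} → YS | dF | h.
F: inherits non-unit rules of {F} → dF | h.
Y: inherits non-unit rules of {F, S, Y} → FF | YS | d | dF | h.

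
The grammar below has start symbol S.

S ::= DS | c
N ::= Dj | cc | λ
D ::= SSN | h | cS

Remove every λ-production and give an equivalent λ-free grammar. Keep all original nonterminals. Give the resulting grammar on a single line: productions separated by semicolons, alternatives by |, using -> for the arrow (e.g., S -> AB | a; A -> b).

Nullable set: {N}.
D -> SSN: N nullable, giving SS | SSN.
Drop N -> λ.
Unchanged (no nullable symbols): S -> DS; S -> c; D -> cS; D -> h; N -> Dj; N -> cc.

S -> c | DS; D -> h | SS | cS | SSN; N -> Dj | cc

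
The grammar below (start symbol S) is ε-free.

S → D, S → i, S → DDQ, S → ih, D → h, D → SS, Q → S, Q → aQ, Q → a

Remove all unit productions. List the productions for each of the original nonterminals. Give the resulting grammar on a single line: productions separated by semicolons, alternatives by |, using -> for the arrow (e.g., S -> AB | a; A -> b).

S -> h | i | SS | ih | DDQ; D -> h | SS; Q -> a | h | i | SS | aQ | ih | DDQ

Unit productions: Q->S, S->D.
Unit pairs (A ⇒* B via units): (Q,D), (Q,S), (S,D).
S: inherits non-unit rules of {D, S} → DDQ | SS | h | i | ih.
D: inherits non-unit rules of {D} → SS | h.
Q: inherits non-unit rules of {D, Q, S} → DDQ | SS | a | aQ | h | i | ih.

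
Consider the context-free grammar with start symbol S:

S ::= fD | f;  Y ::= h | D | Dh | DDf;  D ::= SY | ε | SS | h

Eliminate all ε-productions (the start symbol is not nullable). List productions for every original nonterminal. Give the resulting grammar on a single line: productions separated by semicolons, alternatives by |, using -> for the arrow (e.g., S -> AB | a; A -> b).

Nullable set: {D, Y}.
S -> fD: D nullable, giving f | fD.
Drop D -> ε.
D -> SY: Y nullable, giving S | SY.
Y -> D: D nullable, giving D.
Y -> DDf: D, D nullable, giving DDf | Df | f.
Y -> Dh: D nullable, giving Dh | h.
Unchanged (no nullable symbols): S -> f; D -> SS; D -> h; Y -> h.

S -> f | fD; D -> S | h | SS | SY; Y -> D | f | h | Df | Dh | DDf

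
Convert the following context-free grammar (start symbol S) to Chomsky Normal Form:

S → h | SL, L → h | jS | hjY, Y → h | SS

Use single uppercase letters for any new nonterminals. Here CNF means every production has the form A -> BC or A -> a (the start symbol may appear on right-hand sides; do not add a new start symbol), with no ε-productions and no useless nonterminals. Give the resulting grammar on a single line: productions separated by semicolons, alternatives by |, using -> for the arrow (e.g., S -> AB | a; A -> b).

S -> h | SL; A -> h; B -> j; C -> BY; L -> h | AC | BS; Y -> h | SS

No ε-productions.
No unit productions to eliminate.
TERM: introduce A -> h, B -> j and substitute in every rule of length ≥2.
BIN: L -> ABY becomes L -> AC, C -> BY.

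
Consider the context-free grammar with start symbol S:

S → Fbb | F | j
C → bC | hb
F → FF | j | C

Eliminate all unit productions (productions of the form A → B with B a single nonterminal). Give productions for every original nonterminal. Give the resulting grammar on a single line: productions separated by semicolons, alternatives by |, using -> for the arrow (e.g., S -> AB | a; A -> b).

S -> j | FF | bC | hb | Fbb; C -> bC | hb; F -> j | FF | bC | hb

Unit productions: F->C, S->F.
Unit pairs (A ⇒* B via units): (F,C), (S,C), (S,F).
S: inherits non-unit rules of {C, F, S} → FF | Fbb | bC | hb | j.
C: inherits non-unit rules of {C} → bC | hb.
F: inherits non-unit rules of {C, F} → FF | bC | hb | j.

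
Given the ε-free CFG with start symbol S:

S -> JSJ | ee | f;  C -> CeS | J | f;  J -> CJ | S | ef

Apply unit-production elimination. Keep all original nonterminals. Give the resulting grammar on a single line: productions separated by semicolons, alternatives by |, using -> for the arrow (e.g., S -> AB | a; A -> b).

S -> f | ee | JSJ; C -> f | CJ | ee | ef | CeS | JSJ; J -> f | CJ | ee | ef | JSJ

Unit productions: C->J, J->S.
Unit pairs (A ⇒* B via units): (C,J), (C,S), (J,S).
S: inherits non-unit rules of {S} → JSJ | ee | f.
C: inherits non-unit rules of {C, J, S} → CJ | CeS | JSJ | ee | ef | f.
J: inherits non-unit rules of {J, S} → CJ | JSJ | ee | ef | f.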